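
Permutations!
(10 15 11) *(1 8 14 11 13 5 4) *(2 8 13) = [0, 13, 8, 3, 1, 4, 6, 7, 14, 9, 15, 10, 12, 5, 11, 2] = (1 13 5 4)(2 8 14 11 10 15)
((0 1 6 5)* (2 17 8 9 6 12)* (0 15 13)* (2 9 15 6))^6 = (0 8 9)(1 15 2)(12 13 17)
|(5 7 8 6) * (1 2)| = 4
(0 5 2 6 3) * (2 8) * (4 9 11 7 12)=(0 5 8 2 6 3)(4 9 11 7 12)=[5, 1, 6, 0, 9, 8, 3, 12, 2, 11, 10, 7, 4]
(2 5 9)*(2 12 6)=[0, 1, 5, 3, 4, 9, 2, 7, 8, 12, 10, 11, 6]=(2 5 9 12 6)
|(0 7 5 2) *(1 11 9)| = |(0 7 5 2)(1 11 9)| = 12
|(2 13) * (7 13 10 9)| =|(2 10 9 7 13)| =5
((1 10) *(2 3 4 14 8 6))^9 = ((1 10)(2 3 4 14 8 6))^9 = (1 10)(2 14)(3 8)(4 6)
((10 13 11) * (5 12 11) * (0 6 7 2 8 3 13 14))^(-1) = (0 14 10 11 12 5 13 3 8 2 7 6)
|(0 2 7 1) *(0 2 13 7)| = 5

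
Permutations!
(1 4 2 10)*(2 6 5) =(1 4 6 5 2 10) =[0, 4, 10, 3, 6, 2, 5, 7, 8, 9, 1]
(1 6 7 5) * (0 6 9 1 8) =(0 6 7 5 8)(1 9) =[6, 9, 2, 3, 4, 8, 7, 5, 0, 1]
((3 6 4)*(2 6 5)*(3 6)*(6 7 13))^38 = (2 5 3)(4 13)(6 7)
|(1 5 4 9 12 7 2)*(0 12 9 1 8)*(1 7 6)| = 9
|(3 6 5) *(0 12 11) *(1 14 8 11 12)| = 15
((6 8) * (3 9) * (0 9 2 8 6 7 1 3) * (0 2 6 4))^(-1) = (0 4 6 3 1 7 8 2 9) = ((0 9 2 8 7 1 3 6 4))^(-1)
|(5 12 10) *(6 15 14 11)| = 12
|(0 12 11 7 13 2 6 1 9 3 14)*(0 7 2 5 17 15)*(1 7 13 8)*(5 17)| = 14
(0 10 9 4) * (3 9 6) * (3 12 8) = (0 10 6 12 8 3 9 4) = [10, 1, 2, 9, 0, 5, 12, 7, 3, 4, 6, 11, 8]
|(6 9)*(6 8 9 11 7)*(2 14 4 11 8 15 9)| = 14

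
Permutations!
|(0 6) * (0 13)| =3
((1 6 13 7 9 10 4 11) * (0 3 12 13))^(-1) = (0 6 1 11 4 10 9 7 13 12 3)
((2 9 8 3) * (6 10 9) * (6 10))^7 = (2 9 3 10 8)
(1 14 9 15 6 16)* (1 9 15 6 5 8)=(1 14 15 5 8)(6 16 9)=[0, 14, 2, 3, 4, 8, 16, 7, 1, 6, 10, 11, 12, 13, 15, 5, 9]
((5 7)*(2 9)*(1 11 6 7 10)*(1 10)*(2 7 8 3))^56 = ((1 11 6 8 3 2 9 7 5))^56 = (1 6 3 9 5 11 8 2 7)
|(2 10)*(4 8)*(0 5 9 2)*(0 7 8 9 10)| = |(0 5 10 7 8 4 9 2)| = 8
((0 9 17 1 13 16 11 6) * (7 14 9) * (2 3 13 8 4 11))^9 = (0 6 11 4 8 1 17 9 14 7)(2 3 13 16) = ((0 7 14 9 17 1 8 4 11 6)(2 3 13 16))^9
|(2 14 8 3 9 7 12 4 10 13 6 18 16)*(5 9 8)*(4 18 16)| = 12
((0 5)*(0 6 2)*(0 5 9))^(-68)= (9)(2 5 6)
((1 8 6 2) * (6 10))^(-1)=((1 8 10 6 2))^(-1)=(1 2 6 10 8)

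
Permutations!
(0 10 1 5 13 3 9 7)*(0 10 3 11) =(0 3 9 7 10 1 5 13 11) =[3, 5, 2, 9, 4, 13, 6, 10, 8, 7, 1, 0, 12, 11]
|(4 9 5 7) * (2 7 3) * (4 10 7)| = 10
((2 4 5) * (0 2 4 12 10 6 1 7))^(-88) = (0 10 7 12 1 2 6)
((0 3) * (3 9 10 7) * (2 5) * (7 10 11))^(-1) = ((0 9 11 7 3)(2 5))^(-1) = (0 3 7 11 9)(2 5)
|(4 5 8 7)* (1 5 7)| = 6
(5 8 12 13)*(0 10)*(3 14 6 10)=(0 3 14 6 10)(5 8 12 13)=[3, 1, 2, 14, 4, 8, 10, 7, 12, 9, 0, 11, 13, 5, 6]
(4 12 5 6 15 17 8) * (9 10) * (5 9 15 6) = (4 12 9 10 15 17 8) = [0, 1, 2, 3, 12, 5, 6, 7, 4, 10, 15, 11, 9, 13, 14, 17, 16, 8]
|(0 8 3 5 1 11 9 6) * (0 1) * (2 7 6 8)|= 10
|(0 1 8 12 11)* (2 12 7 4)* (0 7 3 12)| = 9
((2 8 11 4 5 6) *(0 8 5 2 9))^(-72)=((0 8 11 4 2 5 6 9))^(-72)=(11)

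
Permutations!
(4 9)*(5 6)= (4 9)(5 6)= [0, 1, 2, 3, 9, 6, 5, 7, 8, 4]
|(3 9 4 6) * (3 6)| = 3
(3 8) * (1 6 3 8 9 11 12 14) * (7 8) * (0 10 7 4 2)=(0 10 7 8 4 2)(1 6 3 9 11 12 14)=[10, 6, 0, 9, 2, 5, 3, 8, 4, 11, 7, 12, 14, 13, 1]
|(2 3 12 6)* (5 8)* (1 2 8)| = |(1 2 3 12 6 8 5)| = 7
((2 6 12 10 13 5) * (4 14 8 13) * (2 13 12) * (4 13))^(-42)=(14)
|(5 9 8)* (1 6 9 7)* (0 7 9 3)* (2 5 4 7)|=10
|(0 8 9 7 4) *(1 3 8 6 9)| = 15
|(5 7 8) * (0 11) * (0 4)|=3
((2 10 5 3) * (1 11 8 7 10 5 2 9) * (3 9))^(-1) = ((1 11 8 7 10 2 5 9))^(-1) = (1 9 5 2 10 7 8 11)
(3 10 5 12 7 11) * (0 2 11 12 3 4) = (0 2 11 4)(3 10 5)(7 12) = [2, 1, 11, 10, 0, 3, 6, 12, 8, 9, 5, 4, 7]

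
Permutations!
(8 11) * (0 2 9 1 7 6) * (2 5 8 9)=(0 5 8 11 9 1 7 6)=[5, 7, 2, 3, 4, 8, 0, 6, 11, 1, 10, 9]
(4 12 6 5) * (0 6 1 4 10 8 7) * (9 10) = [6, 4, 2, 3, 12, 9, 5, 0, 7, 10, 8, 11, 1] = (0 6 5 9 10 8 7)(1 4 12)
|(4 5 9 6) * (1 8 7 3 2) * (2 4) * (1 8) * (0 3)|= 9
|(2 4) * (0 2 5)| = 4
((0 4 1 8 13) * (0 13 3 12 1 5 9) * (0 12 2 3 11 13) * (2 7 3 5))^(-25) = (0 12)(1 4)(2 8)(3 7)(5 11)(9 13)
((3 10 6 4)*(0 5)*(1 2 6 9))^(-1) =(0 5)(1 9 10 3 4 6 2) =((0 5)(1 2 6 4 3 10 9))^(-1)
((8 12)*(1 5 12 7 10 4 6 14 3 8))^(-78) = (3 14 6 4 10 7 8)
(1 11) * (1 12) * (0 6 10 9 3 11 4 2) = (0 6 10 9 3 11 12 1 4 2) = [6, 4, 0, 11, 2, 5, 10, 7, 8, 3, 9, 12, 1]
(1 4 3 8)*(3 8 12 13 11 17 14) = (1 4 8)(3 12 13 11 17 14) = [0, 4, 2, 12, 8, 5, 6, 7, 1, 9, 10, 17, 13, 11, 3, 15, 16, 14]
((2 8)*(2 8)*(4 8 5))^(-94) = ((4 8 5))^(-94) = (4 5 8)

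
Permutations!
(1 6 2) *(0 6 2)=[6, 2, 1, 3, 4, 5, 0]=(0 6)(1 2)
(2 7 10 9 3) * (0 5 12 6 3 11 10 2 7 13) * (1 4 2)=(0 5 12 6 3 7 1 4 2 13)(9 11 10)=[5, 4, 13, 7, 2, 12, 3, 1, 8, 11, 9, 10, 6, 0]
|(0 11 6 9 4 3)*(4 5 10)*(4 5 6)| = 4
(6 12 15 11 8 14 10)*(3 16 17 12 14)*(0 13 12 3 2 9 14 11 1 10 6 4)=(0 13 12 15 1 10 4)(2 9 14 6 11 8)(3 16 17)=[13, 10, 9, 16, 0, 5, 11, 7, 2, 14, 4, 8, 15, 12, 6, 1, 17, 3]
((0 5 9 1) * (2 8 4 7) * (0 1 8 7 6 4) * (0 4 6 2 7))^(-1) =((0 5 9 8 4 2))^(-1) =(0 2 4 8 9 5)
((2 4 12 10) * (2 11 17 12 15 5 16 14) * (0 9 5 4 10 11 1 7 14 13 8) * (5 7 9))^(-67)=(0 13 5 8 16)(1 10 2 14 7 9)(4 15)(11 12 17)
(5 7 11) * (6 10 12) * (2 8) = [0, 1, 8, 3, 4, 7, 10, 11, 2, 9, 12, 5, 6] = (2 8)(5 7 11)(6 10 12)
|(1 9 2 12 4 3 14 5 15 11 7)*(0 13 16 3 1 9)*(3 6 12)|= |(0 13 16 6 12 4 1)(2 3 14 5 15 11 7 9)|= 56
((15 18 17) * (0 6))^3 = ((0 6)(15 18 17))^3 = (18)(0 6)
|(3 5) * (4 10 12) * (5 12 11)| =6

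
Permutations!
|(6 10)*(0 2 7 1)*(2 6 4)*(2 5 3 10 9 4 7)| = 9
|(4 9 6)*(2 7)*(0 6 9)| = |(9)(0 6 4)(2 7)| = 6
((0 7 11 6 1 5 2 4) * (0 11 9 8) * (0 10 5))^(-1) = (0 1 6 11 4 2 5 10 8 9 7)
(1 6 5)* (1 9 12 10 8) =[0, 6, 2, 3, 4, 9, 5, 7, 1, 12, 8, 11, 10] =(1 6 5 9 12 10 8)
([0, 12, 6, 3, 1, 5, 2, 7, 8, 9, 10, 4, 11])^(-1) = [0, 4, 6, 3, 11, 5, 2, 7, 8, 9, 10, 12, 1]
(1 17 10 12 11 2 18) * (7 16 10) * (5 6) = [0, 17, 18, 3, 4, 6, 5, 16, 8, 9, 12, 2, 11, 13, 14, 15, 10, 7, 1] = (1 17 7 16 10 12 11 2 18)(5 6)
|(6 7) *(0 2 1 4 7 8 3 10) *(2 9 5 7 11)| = |(0 9 5 7 6 8 3 10)(1 4 11 2)| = 8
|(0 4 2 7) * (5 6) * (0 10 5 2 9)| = 15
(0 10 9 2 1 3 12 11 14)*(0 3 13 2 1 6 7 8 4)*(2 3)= [10, 13, 6, 12, 0, 5, 7, 8, 4, 1, 9, 14, 11, 3, 2]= (0 10 9 1 13 3 12 11 14 2 6 7 8 4)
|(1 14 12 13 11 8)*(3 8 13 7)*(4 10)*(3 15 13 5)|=10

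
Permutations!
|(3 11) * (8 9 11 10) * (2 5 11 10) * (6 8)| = |(2 5 11 3)(6 8 9 10)| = 4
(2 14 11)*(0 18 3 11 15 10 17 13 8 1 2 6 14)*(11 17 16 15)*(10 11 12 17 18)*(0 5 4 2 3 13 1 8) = (0 10 16 15 11 6 14 12 17 1 3 18 13)(2 5 4) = [10, 3, 5, 18, 2, 4, 14, 7, 8, 9, 16, 6, 17, 0, 12, 11, 15, 1, 13]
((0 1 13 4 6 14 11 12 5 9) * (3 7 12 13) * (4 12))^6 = (0 14)(1 11)(3 13)(4 5)(6 9)(7 12)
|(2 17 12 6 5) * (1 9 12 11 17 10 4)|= |(1 9 12 6 5 2 10 4)(11 17)|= 8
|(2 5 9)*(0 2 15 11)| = |(0 2 5 9 15 11)| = 6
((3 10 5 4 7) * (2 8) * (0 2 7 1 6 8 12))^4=(0 2 12)(1 3)(4 7)(5 8)(6 10)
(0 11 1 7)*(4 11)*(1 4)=(0 1 7)(4 11)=[1, 7, 2, 3, 11, 5, 6, 0, 8, 9, 10, 4]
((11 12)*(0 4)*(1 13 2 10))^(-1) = ((0 4)(1 13 2 10)(11 12))^(-1) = (0 4)(1 10 2 13)(11 12)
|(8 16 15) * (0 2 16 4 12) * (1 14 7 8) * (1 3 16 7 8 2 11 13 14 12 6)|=18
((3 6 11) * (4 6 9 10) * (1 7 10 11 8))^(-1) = (1 8 6 4 10 7)(3 11 9)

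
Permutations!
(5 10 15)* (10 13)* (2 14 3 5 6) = (2 14 3 5 13 10 15 6) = [0, 1, 14, 5, 4, 13, 2, 7, 8, 9, 15, 11, 12, 10, 3, 6]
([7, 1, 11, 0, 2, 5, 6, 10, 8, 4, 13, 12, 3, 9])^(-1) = [3, 1, 4, 12, 9, 5, 6, 0, 8, 13, 7, 2, 11, 10]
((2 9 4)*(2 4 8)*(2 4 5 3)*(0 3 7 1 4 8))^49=((0 3 2 9)(1 4 5 7))^49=(0 3 2 9)(1 4 5 7)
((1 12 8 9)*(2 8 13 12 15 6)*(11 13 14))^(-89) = ((1 15 6 2 8 9)(11 13 12 14))^(-89) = (1 15 6 2 8 9)(11 14 12 13)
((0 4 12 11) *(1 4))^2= (0 4 11 1 12)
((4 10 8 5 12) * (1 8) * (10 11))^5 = (1 11 12 8 10 4 5)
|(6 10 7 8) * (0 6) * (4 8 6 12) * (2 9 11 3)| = 12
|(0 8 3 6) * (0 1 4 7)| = |(0 8 3 6 1 4 7)| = 7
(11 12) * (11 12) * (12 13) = (12 13) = [0, 1, 2, 3, 4, 5, 6, 7, 8, 9, 10, 11, 13, 12]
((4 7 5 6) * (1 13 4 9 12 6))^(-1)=(1 5 7 4 13)(6 12 9)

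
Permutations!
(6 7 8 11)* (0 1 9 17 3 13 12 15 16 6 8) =[1, 9, 2, 13, 4, 5, 7, 0, 11, 17, 10, 8, 15, 12, 14, 16, 6, 3] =(0 1 9 17 3 13 12 15 16 6 7)(8 11)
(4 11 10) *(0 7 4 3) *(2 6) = (0 7 4 11 10 3)(2 6) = [7, 1, 6, 0, 11, 5, 2, 4, 8, 9, 3, 10]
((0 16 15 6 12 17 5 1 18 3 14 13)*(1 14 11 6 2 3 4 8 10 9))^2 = ((0 16 15 2 3 11 6 12 17 5 14 13)(1 18 4 8 10 9))^2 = (0 15 3 6 17 14)(1 4 10)(2 11 12 5 13 16)(8 9 18)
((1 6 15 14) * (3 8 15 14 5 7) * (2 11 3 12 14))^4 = ((1 6 2 11 3 8 15 5 7 12 14))^4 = (1 3 7 6 8 12 2 15 14 11 5)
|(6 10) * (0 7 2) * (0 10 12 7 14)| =|(0 14)(2 10 6 12 7)| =10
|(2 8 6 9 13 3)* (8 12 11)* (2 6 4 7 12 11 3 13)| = 9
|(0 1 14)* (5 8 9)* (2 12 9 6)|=|(0 1 14)(2 12 9 5 8 6)|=6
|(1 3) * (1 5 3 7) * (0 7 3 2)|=6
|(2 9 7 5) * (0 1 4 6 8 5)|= 9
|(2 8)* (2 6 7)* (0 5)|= |(0 5)(2 8 6 7)|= 4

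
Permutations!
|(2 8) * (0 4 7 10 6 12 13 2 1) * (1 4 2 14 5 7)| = 35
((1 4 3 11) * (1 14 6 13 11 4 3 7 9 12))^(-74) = ((1 3 4 7 9 12)(6 13 11 14))^(-74) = (1 9 4)(3 12 7)(6 11)(13 14)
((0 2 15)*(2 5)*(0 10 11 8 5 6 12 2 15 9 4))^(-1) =(0 4 9 2 12 6)(5 8 11 10 15) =((0 6 12 2 9 4)(5 15 10 11 8))^(-1)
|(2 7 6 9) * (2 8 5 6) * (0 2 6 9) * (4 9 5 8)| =4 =|(0 2 7 6)(4 9)|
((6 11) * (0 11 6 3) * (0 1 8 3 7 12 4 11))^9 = (4 11 7 12)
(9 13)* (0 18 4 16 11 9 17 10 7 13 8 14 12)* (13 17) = (0 18 4 16 11 9 8 14 12)(7 17 10) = [18, 1, 2, 3, 16, 5, 6, 17, 14, 8, 7, 9, 0, 13, 12, 15, 11, 10, 4]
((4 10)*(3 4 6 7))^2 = (3 10 7 4 6)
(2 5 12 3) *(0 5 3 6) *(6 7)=(0 5 12 7 6)(2 3)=[5, 1, 3, 2, 4, 12, 0, 6, 8, 9, 10, 11, 7]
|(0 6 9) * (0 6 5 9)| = |(0 5 9 6)| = 4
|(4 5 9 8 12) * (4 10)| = 6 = |(4 5 9 8 12 10)|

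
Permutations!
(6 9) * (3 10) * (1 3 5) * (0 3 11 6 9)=(0 3 10 5 1 11 6)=[3, 11, 2, 10, 4, 1, 0, 7, 8, 9, 5, 6]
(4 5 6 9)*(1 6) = (1 6 9 4 5) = [0, 6, 2, 3, 5, 1, 9, 7, 8, 4]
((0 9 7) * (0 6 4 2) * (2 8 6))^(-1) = ((0 9 7 2)(4 8 6))^(-1) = (0 2 7 9)(4 6 8)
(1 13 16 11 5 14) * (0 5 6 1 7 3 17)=(0 5 14 7 3 17)(1 13 16 11 6)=[5, 13, 2, 17, 4, 14, 1, 3, 8, 9, 10, 6, 12, 16, 7, 15, 11, 0]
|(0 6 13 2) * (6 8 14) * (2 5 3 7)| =|(0 8 14 6 13 5 3 7 2)| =9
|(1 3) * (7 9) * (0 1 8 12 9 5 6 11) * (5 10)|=|(0 1 3 8 12 9 7 10 5 6 11)|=11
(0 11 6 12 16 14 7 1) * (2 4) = [11, 0, 4, 3, 2, 5, 12, 1, 8, 9, 10, 6, 16, 13, 7, 15, 14] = (0 11 6 12 16 14 7 1)(2 4)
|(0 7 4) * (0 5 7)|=3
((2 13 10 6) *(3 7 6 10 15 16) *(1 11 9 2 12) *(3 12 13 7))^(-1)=(1 12 16 15 13 6 7 2 9 11)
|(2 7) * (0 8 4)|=|(0 8 4)(2 7)|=6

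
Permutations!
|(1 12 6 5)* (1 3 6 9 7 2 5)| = |(1 12 9 7 2 5 3 6)| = 8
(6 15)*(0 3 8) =[3, 1, 2, 8, 4, 5, 15, 7, 0, 9, 10, 11, 12, 13, 14, 6] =(0 3 8)(6 15)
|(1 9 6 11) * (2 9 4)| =|(1 4 2 9 6 11)| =6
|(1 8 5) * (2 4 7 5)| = 6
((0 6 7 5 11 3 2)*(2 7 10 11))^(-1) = ((0 6 10 11 3 7 5 2))^(-1) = (0 2 5 7 3 11 10 6)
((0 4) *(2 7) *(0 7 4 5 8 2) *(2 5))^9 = ((0 2 4 7)(5 8))^9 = (0 2 4 7)(5 8)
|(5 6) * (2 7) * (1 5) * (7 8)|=|(1 5 6)(2 8 7)|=3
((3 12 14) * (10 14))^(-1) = (3 14 10 12)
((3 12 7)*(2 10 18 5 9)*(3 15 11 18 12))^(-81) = ((2 10 12 7 15 11 18 5 9))^(-81) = (18)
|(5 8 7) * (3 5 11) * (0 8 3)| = |(0 8 7 11)(3 5)| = 4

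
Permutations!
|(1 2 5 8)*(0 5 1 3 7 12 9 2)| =9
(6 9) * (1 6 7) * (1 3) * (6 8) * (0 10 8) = [10, 0, 2, 1, 4, 5, 9, 3, 6, 7, 8] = (0 10 8 6 9 7 3 1)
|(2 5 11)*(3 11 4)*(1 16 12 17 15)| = 5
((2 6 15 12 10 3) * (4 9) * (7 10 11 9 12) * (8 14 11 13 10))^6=(2 11 3 14 10 8 13 7 12 15 4 6 9)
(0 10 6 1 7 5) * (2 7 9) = (0 10 6 1 9 2 7 5) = [10, 9, 7, 3, 4, 0, 1, 5, 8, 2, 6]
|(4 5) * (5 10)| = 3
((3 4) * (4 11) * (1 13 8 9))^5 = ((1 13 8 9)(3 11 4))^5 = (1 13 8 9)(3 4 11)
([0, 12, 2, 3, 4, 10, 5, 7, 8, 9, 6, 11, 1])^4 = (12)(5 10 6)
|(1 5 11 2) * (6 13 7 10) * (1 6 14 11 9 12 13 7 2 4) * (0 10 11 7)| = |(0 10 14 7 11 4 1 5 9 12 13 2 6)| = 13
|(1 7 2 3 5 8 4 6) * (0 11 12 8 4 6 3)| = 24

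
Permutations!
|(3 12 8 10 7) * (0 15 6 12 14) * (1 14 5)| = |(0 15 6 12 8 10 7 3 5 1 14)| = 11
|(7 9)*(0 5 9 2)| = 5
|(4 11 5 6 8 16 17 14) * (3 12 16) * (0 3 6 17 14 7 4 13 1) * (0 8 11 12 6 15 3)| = |(1 8 15 3 6 11 5 17 7 4 12 16 14 13)| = 14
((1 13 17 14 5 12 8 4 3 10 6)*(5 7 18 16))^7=(1 5)(3 7)(4 14)(6 16)(8 17)(10 18)(12 13)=((1 13 17 14 7 18 16 5 12 8 4 3 10 6))^7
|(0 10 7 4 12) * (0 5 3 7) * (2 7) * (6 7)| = |(0 10)(2 6 7 4 12 5 3)| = 14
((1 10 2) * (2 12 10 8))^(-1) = (1 2 8)(10 12)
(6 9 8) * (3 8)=[0, 1, 2, 8, 4, 5, 9, 7, 6, 3]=(3 8 6 9)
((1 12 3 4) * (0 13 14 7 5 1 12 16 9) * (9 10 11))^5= ((0 13 14 7 5 1 16 10 11 9)(3 4 12))^5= (0 1)(3 12 4)(5 9)(7 11)(10 14)(13 16)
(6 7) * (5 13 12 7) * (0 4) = [4, 1, 2, 3, 0, 13, 5, 6, 8, 9, 10, 11, 7, 12] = (0 4)(5 13 12 7 6)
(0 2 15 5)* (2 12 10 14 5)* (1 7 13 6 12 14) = (0 14 5)(1 7 13 6 12 10)(2 15) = [14, 7, 15, 3, 4, 0, 12, 13, 8, 9, 1, 11, 10, 6, 5, 2]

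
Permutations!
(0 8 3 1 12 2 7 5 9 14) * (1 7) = (0 8 3 7 5 9 14)(1 12 2) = [8, 12, 1, 7, 4, 9, 6, 5, 3, 14, 10, 11, 2, 13, 0]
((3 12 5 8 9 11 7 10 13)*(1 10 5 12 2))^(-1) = ((1 10 13 3 2)(5 8 9 11 7))^(-1) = (1 2 3 13 10)(5 7 11 9 8)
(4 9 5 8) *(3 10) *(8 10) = (3 8 4 9 5 10) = [0, 1, 2, 8, 9, 10, 6, 7, 4, 5, 3]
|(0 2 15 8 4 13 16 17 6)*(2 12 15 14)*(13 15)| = 6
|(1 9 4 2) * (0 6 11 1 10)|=8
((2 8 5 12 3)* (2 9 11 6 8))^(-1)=((3 9 11 6 8 5 12))^(-1)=(3 12 5 8 6 11 9)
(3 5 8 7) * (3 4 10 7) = (3 5 8)(4 10 7) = [0, 1, 2, 5, 10, 8, 6, 4, 3, 9, 7]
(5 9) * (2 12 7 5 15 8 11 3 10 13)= (2 12 7 5 9 15 8 11 3 10 13)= [0, 1, 12, 10, 4, 9, 6, 5, 11, 15, 13, 3, 7, 2, 14, 8]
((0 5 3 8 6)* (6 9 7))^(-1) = ((0 5 3 8 9 7 6))^(-1) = (0 6 7 9 8 3 5)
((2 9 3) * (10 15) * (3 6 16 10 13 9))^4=((2 3)(6 16 10 15 13 9))^4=(6 13 10)(9 15 16)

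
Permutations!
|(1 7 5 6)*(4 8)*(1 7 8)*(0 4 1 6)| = 10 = |(0 4 6 7 5)(1 8)|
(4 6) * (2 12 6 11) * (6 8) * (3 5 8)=(2 12 3 5 8 6 4 11)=[0, 1, 12, 5, 11, 8, 4, 7, 6, 9, 10, 2, 3]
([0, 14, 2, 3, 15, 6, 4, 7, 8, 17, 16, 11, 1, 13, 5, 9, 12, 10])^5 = [0, 15, 2, 3, 16, 17, 10, 7, 8, 1, 5, 11, 4, 13, 9, 12, 6, 14]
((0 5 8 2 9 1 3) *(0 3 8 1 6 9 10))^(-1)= (0 10 2 8 1 5)(6 9)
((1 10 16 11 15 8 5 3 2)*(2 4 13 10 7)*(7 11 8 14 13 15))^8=((1 11 7 2)(3 4 15 14 13 10 16 8 5))^8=(3 5 8 16 10 13 14 15 4)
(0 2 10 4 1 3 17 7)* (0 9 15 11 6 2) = [0, 3, 10, 17, 1, 5, 2, 9, 8, 15, 4, 6, 12, 13, 14, 11, 16, 7] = (1 3 17 7 9 15 11 6 2 10 4)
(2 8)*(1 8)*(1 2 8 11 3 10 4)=(1 11 3 10 4)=[0, 11, 2, 10, 1, 5, 6, 7, 8, 9, 4, 3]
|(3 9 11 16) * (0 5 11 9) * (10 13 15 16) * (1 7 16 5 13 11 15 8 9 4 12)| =10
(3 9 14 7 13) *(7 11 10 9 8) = [0, 1, 2, 8, 4, 5, 6, 13, 7, 14, 9, 10, 12, 3, 11] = (3 8 7 13)(9 14 11 10)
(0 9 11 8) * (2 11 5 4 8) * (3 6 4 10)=(0 9 5 10 3 6 4 8)(2 11)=[9, 1, 11, 6, 8, 10, 4, 7, 0, 5, 3, 2]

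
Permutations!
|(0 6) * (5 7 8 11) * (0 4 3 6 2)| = |(0 2)(3 6 4)(5 7 8 11)| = 12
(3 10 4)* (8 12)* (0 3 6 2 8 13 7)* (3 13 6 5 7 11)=(0 13 11 3 10 4 5 7)(2 8 12 6)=[13, 1, 8, 10, 5, 7, 2, 0, 12, 9, 4, 3, 6, 11]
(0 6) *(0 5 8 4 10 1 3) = (0 6 5 8 4 10 1 3) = [6, 3, 2, 0, 10, 8, 5, 7, 4, 9, 1]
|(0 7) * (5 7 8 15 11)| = 6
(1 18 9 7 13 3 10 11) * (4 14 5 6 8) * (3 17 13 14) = (1 18 9 7 14 5 6 8 4 3 10 11)(13 17) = [0, 18, 2, 10, 3, 6, 8, 14, 4, 7, 11, 1, 12, 17, 5, 15, 16, 13, 9]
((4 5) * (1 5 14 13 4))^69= (14)(1 5)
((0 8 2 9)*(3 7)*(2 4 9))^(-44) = (9)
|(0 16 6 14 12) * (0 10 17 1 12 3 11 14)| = |(0 16 6)(1 12 10 17)(3 11 14)| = 12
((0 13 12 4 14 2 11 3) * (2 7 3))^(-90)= ((0 13 12 4 14 7 3)(2 11))^(-90)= (0 13 12 4 14 7 3)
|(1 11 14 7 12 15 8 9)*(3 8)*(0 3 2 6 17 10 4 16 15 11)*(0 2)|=12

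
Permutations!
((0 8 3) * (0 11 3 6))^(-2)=(11)(0 8 6)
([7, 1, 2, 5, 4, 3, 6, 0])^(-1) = [7, 1, 2, 5, 4, 3, 6, 0]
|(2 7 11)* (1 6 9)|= 3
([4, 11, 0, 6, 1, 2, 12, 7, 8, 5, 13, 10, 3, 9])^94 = [10, 9, 11, 6, 13, 1, 12, 7, 8, 4, 2, 5, 3, 0]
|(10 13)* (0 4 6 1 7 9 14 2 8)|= |(0 4 6 1 7 9 14 2 8)(10 13)|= 18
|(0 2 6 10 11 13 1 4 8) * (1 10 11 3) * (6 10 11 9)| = |(0 2 10 3 1 4 8)(6 9)(11 13)| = 14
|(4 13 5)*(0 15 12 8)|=12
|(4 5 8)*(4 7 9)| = 5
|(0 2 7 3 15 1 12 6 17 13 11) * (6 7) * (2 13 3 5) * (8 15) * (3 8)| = |(0 13 11)(1 12 7 5 2 6 17 8 15)| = 9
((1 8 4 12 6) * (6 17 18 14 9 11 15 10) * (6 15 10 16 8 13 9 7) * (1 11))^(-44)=((1 13 9)(4 12 17 18 14 7 6 11 10 15 16 8))^(-44)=(1 13 9)(4 14 10)(6 16 17)(7 15 12)(8 18 11)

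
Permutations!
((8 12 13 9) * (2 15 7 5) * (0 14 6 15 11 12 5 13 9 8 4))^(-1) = (0 4 9 12 11 2 5 8 13 7 15 6 14)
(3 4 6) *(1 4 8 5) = [0, 4, 2, 8, 6, 1, 3, 7, 5] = (1 4 6 3 8 5)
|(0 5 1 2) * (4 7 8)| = 12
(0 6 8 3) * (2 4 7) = (0 6 8 3)(2 4 7) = [6, 1, 4, 0, 7, 5, 8, 2, 3]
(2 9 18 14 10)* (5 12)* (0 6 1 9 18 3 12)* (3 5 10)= (0 6 1 9 5)(2 18 14 3 12 10)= [6, 9, 18, 12, 4, 0, 1, 7, 8, 5, 2, 11, 10, 13, 3, 15, 16, 17, 14]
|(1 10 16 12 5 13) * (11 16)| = 7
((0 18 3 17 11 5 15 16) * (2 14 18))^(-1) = (0 16 15 5 11 17 3 18 14 2)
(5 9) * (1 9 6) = (1 9 5 6) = [0, 9, 2, 3, 4, 6, 1, 7, 8, 5]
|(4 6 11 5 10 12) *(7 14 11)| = 8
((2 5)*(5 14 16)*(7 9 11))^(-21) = (2 5 16 14)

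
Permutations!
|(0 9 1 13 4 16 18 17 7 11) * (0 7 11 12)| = |(0 9 1 13 4 16 18 17 11 7 12)| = 11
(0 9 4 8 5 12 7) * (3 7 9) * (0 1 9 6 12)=(0 3 7 1 9 4 8 5)(6 12)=[3, 9, 2, 7, 8, 0, 12, 1, 5, 4, 10, 11, 6]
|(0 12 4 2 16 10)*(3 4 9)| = 8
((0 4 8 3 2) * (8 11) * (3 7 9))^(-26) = ((0 4 11 8 7 9 3 2))^(-26) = (0 3 7 11)(2 9 8 4)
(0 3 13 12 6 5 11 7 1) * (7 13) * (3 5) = [5, 0, 2, 7, 4, 11, 3, 1, 8, 9, 10, 13, 6, 12] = (0 5 11 13 12 6 3 7 1)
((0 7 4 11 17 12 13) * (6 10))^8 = (0 7 4 11 17 12 13)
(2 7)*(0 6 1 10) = (0 6 1 10)(2 7) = [6, 10, 7, 3, 4, 5, 1, 2, 8, 9, 0]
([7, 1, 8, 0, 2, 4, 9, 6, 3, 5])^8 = (0 3 8 2 4 5 9 6 7)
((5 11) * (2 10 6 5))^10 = (11) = ((2 10 6 5 11))^10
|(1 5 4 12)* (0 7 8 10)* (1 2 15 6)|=28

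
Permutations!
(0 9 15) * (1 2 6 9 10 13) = [10, 2, 6, 3, 4, 5, 9, 7, 8, 15, 13, 11, 12, 1, 14, 0] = (0 10 13 1 2 6 9 15)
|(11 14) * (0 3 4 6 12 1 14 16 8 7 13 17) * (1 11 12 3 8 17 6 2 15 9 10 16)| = |(0 8 7 13 6 3 4 2 15 9 10 16 17)(1 14 12 11)| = 52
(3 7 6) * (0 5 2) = (0 5 2)(3 7 6) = [5, 1, 0, 7, 4, 2, 3, 6]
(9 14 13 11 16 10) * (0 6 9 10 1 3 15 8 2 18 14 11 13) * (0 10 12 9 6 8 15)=(0 8 2 18 14 10 12 9 11 16 1 3)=[8, 3, 18, 0, 4, 5, 6, 7, 2, 11, 12, 16, 9, 13, 10, 15, 1, 17, 14]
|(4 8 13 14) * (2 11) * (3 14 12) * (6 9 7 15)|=|(2 11)(3 14 4 8 13 12)(6 9 7 15)|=12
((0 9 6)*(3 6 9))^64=(9)(0 3 6)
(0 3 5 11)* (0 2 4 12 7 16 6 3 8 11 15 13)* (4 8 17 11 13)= [17, 1, 8, 5, 12, 15, 3, 16, 13, 9, 10, 2, 7, 0, 14, 4, 6, 11]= (0 17 11 2 8 13)(3 5 15 4 12 7 16 6)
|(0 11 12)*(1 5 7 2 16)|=15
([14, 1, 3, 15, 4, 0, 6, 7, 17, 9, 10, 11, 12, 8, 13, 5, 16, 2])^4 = [17, 1, 0, 14, 4, 8, 6, 7, 15, 9, 10, 11, 12, 3, 2, 13, 16, 5]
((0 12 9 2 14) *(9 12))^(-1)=(0 14 2 9)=((0 9 2 14))^(-1)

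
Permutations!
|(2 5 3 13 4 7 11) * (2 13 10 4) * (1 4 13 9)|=5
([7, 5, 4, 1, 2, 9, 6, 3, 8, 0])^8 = (0 3 5)(1 9 7)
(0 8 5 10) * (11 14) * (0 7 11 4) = (0 8 5 10 7 11 14 4) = [8, 1, 2, 3, 0, 10, 6, 11, 5, 9, 7, 14, 12, 13, 4]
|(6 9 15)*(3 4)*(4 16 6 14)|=7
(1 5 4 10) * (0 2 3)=(0 2 3)(1 5 4 10)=[2, 5, 3, 0, 10, 4, 6, 7, 8, 9, 1]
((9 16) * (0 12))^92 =(16) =((0 12)(9 16))^92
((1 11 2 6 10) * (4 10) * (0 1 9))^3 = (0 2 10 1 6 9 11 4)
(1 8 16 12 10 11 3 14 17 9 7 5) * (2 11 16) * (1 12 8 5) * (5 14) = (1 14 17 9 7)(2 11 3 5 12 10 16 8) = [0, 14, 11, 5, 4, 12, 6, 1, 2, 7, 16, 3, 10, 13, 17, 15, 8, 9]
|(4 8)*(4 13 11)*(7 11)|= 5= |(4 8 13 7 11)|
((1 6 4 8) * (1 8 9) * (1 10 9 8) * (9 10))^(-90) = ((10)(1 6 4 8))^(-90) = (10)(1 4)(6 8)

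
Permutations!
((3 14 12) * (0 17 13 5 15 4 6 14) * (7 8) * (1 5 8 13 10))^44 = (17)(7 8 13)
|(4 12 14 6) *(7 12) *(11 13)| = |(4 7 12 14 6)(11 13)| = 10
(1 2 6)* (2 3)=(1 3 2 6)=[0, 3, 6, 2, 4, 5, 1]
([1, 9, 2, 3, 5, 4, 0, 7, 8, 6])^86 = (0 9)(1 6)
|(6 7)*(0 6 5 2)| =|(0 6 7 5 2)| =5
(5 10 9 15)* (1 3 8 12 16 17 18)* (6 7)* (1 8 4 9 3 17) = (1 17 18 8 12 16)(3 4 9 15 5 10)(6 7) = [0, 17, 2, 4, 9, 10, 7, 6, 12, 15, 3, 11, 16, 13, 14, 5, 1, 18, 8]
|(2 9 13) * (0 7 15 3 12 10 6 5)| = 24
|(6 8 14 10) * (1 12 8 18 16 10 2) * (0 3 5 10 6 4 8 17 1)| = |(0 3 5 10 4 8 14 2)(1 12 17)(6 18 16)| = 24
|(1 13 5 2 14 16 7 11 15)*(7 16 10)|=9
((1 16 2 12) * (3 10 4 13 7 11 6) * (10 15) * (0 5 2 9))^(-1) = ((0 5 2 12 1 16 9)(3 15 10 4 13 7 11 6))^(-1) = (0 9 16 1 12 2 5)(3 6 11 7 13 4 10 15)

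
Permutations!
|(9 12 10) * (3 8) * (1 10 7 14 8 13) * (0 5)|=18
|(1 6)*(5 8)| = |(1 6)(5 8)| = 2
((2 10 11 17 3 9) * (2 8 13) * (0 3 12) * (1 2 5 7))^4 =((0 3 9 8 13 5 7 1 2 10 11 17 12))^4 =(0 13 2 12 8 1 17 9 7 11 3 5 10)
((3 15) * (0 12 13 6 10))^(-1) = (0 10 6 13 12)(3 15)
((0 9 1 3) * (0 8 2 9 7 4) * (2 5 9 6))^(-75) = ((0 7 4)(1 3 8 5 9)(2 6))^(-75) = (9)(2 6)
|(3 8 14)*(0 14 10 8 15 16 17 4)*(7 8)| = 21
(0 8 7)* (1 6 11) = (0 8 7)(1 6 11) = [8, 6, 2, 3, 4, 5, 11, 0, 7, 9, 10, 1]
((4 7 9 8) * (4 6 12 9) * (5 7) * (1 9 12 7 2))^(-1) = (12)(1 2 5 4 7 6 8 9)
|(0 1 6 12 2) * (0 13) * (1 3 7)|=8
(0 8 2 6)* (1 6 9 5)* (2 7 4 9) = (0 8 7 4 9 5 1 6) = [8, 6, 2, 3, 9, 1, 0, 4, 7, 5]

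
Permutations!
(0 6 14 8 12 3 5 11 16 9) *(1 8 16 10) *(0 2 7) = [6, 8, 7, 5, 4, 11, 14, 0, 12, 2, 1, 10, 3, 13, 16, 15, 9] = (0 6 14 16 9 2 7)(1 8 12 3 5 11 10)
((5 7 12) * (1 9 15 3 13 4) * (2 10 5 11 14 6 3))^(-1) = (1 4 13 3 6 14 11 12 7 5 10 2 15 9)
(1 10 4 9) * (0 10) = (0 10 4 9 1) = [10, 0, 2, 3, 9, 5, 6, 7, 8, 1, 4]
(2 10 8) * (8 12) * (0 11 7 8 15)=(0 11 7 8 2 10 12 15)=[11, 1, 10, 3, 4, 5, 6, 8, 2, 9, 12, 7, 15, 13, 14, 0]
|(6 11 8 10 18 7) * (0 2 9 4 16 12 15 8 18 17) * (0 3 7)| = 15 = |(0 2 9 4 16 12 15 8 10 17 3 7 6 11 18)|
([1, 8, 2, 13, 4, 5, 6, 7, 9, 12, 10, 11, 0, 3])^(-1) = [12, 0, 2, 13, 4, 5, 6, 7, 1, 8, 10, 11, 9, 3]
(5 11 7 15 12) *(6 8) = (5 11 7 15 12)(6 8) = [0, 1, 2, 3, 4, 11, 8, 15, 6, 9, 10, 7, 5, 13, 14, 12]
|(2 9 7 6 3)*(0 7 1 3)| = |(0 7 6)(1 3 2 9)| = 12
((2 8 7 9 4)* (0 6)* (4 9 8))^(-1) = ((9)(0 6)(2 4)(7 8))^(-1) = (9)(0 6)(2 4)(7 8)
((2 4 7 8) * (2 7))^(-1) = ((2 4)(7 8))^(-1) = (2 4)(7 8)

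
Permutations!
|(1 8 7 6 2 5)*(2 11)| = |(1 8 7 6 11 2 5)| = 7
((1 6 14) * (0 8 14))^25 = ((0 8 14 1 6))^25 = (14)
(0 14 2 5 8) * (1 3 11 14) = (0 1 3 11 14 2 5 8) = [1, 3, 5, 11, 4, 8, 6, 7, 0, 9, 10, 14, 12, 13, 2]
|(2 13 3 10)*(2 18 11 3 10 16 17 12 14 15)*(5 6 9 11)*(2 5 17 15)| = 7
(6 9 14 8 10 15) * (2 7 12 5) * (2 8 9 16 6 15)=(2 7 12 5 8 10)(6 16)(9 14)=[0, 1, 7, 3, 4, 8, 16, 12, 10, 14, 2, 11, 5, 13, 9, 15, 6]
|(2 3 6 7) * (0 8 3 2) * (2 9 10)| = 15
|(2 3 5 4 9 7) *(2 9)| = 4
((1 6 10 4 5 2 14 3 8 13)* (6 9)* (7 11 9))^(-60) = ((1 7 11 9 6 10 4 5 2 14 3 8 13))^(-60) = (1 10 3 11 5 13 6 14 7 4 8 9 2)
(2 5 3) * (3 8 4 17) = (2 5 8 4 17 3) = [0, 1, 5, 2, 17, 8, 6, 7, 4, 9, 10, 11, 12, 13, 14, 15, 16, 3]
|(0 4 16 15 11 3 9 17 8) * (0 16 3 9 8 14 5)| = 11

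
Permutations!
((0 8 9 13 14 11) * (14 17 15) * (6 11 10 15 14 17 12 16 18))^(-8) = ((0 8 9 13 12 16 18 6 11)(10 15 17 14))^(-8) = (0 8 9 13 12 16 18 6 11)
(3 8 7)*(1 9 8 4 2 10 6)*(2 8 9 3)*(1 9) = [0, 3, 10, 4, 8, 5, 9, 2, 7, 1, 6] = (1 3 4 8 7 2 10 6 9)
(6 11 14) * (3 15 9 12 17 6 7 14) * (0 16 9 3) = (0 16 9 12 17 6 11)(3 15)(7 14) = [16, 1, 2, 15, 4, 5, 11, 14, 8, 12, 10, 0, 17, 13, 7, 3, 9, 6]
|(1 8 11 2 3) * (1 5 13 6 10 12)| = 10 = |(1 8 11 2 3 5 13 6 10 12)|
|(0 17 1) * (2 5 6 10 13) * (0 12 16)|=|(0 17 1 12 16)(2 5 6 10 13)|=5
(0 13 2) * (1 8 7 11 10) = [13, 8, 0, 3, 4, 5, 6, 11, 7, 9, 1, 10, 12, 2] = (0 13 2)(1 8 7 11 10)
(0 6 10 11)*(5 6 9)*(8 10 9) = (0 8 10 11)(5 6 9) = [8, 1, 2, 3, 4, 6, 9, 7, 10, 5, 11, 0]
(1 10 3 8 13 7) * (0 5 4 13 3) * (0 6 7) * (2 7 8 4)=[5, 10, 7, 4, 13, 2, 8, 1, 3, 9, 6, 11, 12, 0]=(0 5 2 7 1 10 6 8 3 4 13)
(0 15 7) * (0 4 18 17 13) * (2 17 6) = (0 15 7 4 18 6 2 17 13) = [15, 1, 17, 3, 18, 5, 2, 4, 8, 9, 10, 11, 12, 0, 14, 7, 16, 13, 6]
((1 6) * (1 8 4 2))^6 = (1 6 8 4 2)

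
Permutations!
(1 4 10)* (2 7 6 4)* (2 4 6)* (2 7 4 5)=[0, 5, 4, 3, 10, 2, 6, 7, 8, 9, 1]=(1 5 2 4 10)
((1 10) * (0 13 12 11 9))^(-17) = ((0 13 12 11 9)(1 10))^(-17) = (0 11 13 9 12)(1 10)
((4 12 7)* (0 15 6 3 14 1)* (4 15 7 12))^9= (0 15 3 1 7 6 14)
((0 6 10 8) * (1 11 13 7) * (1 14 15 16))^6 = (0 10)(1 16 15 14 7 13 11)(6 8)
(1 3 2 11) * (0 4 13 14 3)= (0 4 13 14 3 2 11 1)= [4, 0, 11, 2, 13, 5, 6, 7, 8, 9, 10, 1, 12, 14, 3]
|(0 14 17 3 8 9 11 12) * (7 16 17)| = 10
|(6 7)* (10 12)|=|(6 7)(10 12)|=2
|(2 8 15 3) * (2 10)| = |(2 8 15 3 10)| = 5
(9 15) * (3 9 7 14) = (3 9 15 7 14) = [0, 1, 2, 9, 4, 5, 6, 14, 8, 15, 10, 11, 12, 13, 3, 7]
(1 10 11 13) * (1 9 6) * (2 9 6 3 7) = (1 10 11 13 6)(2 9 3 7) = [0, 10, 9, 7, 4, 5, 1, 2, 8, 3, 11, 13, 12, 6]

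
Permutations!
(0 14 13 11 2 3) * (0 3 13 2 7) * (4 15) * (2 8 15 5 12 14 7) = (0 7)(2 13 11)(4 5 12 14 8 15) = [7, 1, 13, 3, 5, 12, 6, 0, 15, 9, 10, 2, 14, 11, 8, 4]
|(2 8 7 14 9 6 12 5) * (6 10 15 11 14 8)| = |(2 6 12 5)(7 8)(9 10 15 11 14)| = 20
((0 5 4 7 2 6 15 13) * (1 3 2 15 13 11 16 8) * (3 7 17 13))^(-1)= (0 13 17 4 5)(1 8 16 11 15 7)(2 3 6)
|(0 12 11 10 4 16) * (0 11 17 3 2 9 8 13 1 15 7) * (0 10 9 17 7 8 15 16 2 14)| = 63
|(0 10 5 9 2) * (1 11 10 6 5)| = 15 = |(0 6 5 9 2)(1 11 10)|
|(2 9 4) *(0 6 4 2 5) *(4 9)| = |(0 6 9 2 4 5)| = 6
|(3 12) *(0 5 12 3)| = 3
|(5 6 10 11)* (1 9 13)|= 12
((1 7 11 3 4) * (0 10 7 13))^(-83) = ((0 10 7 11 3 4 1 13))^(-83) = (0 4 7 13 3 10 1 11)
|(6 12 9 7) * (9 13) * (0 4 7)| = 7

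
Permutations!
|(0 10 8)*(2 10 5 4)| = 6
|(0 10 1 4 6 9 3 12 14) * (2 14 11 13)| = 12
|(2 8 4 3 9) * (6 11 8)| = 7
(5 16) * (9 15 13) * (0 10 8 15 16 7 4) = (0 10 8 15 13 9 16 5 7 4) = [10, 1, 2, 3, 0, 7, 6, 4, 15, 16, 8, 11, 12, 9, 14, 13, 5]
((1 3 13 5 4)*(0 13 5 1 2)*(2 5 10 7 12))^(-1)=(0 2 12 7 10 3 1 13)(4 5)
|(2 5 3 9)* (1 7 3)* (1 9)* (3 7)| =|(1 3)(2 5 9)| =6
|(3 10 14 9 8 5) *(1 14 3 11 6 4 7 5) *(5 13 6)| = 4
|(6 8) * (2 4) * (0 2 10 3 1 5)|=|(0 2 4 10 3 1 5)(6 8)|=14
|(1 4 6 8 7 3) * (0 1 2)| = 8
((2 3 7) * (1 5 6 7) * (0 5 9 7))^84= ((0 5 6)(1 9 7 2 3))^84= (1 3 2 7 9)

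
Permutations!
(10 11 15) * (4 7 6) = [0, 1, 2, 3, 7, 5, 4, 6, 8, 9, 11, 15, 12, 13, 14, 10] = (4 7 6)(10 11 15)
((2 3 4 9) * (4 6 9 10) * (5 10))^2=((2 3 6 9)(4 5 10))^2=(2 6)(3 9)(4 10 5)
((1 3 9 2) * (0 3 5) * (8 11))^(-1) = (0 5 1 2 9 3)(8 11)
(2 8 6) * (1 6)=(1 6 2 8)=[0, 6, 8, 3, 4, 5, 2, 7, 1]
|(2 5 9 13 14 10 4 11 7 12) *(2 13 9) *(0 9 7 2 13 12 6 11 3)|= |(0 9 7 6 11 2 5 13 14 10 4 3)|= 12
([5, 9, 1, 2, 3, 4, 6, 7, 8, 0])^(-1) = (0 9 1 2 3 4 5)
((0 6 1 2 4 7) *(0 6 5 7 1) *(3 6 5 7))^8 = ((0 7 5 3 6)(1 2 4))^8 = (0 3 7 6 5)(1 4 2)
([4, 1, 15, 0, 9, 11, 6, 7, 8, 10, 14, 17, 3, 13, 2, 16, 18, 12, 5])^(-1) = [3, 1, 14, 12, 0, 18, 6, 7, 8, 4, 9, 5, 17, 13, 10, 2, 15, 11, 16]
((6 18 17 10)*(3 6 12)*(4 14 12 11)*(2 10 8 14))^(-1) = ((2 10 11 4)(3 6 18 17 8 14 12))^(-1) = (2 4 11 10)(3 12 14 8 17 18 6)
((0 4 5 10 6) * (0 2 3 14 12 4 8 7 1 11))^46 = ((0 8 7 1 11)(2 3 14 12 4 5 10 6))^46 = (0 8 7 1 11)(2 10 4 14)(3 6 5 12)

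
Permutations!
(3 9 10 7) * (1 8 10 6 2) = (1 8 10 7 3 9 6 2) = [0, 8, 1, 9, 4, 5, 2, 3, 10, 6, 7]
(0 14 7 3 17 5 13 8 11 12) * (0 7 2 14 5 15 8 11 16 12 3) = (0 5 13 11 3 17 15 8 16 12 7)(2 14) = [5, 1, 14, 17, 4, 13, 6, 0, 16, 9, 10, 3, 7, 11, 2, 8, 12, 15]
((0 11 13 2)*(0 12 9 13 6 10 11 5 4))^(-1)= (0 4 5)(2 13 9 12)(6 11 10)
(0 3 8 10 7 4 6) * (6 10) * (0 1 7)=(0 3 8 6 1 7 4 10)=[3, 7, 2, 8, 10, 5, 1, 4, 6, 9, 0]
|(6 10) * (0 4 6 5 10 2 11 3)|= 6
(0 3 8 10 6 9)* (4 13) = (0 3 8 10 6 9)(4 13) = [3, 1, 2, 8, 13, 5, 9, 7, 10, 0, 6, 11, 12, 4]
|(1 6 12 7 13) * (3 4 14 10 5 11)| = |(1 6 12 7 13)(3 4 14 10 5 11)| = 30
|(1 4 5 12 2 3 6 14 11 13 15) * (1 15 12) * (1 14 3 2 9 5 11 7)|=18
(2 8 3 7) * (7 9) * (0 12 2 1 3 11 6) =(0 12 2 8 11 6)(1 3 9 7) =[12, 3, 8, 9, 4, 5, 0, 1, 11, 7, 10, 6, 2]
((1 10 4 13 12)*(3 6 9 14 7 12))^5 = ((1 10 4 13 3 6 9 14 7 12))^5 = (1 6)(3 12)(4 14)(7 13)(9 10)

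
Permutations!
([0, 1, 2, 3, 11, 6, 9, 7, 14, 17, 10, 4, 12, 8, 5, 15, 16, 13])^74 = (5 13 6 8 9 14 17)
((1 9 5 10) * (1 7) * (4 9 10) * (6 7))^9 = ((1 10 6 7)(4 9 5))^9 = (1 10 6 7)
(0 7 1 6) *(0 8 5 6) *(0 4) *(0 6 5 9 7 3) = (0 3)(1 4 6 8 9 7) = [3, 4, 2, 0, 6, 5, 8, 1, 9, 7]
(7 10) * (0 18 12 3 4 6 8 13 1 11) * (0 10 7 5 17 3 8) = [18, 11, 2, 4, 6, 17, 0, 7, 13, 9, 5, 10, 8, 1, 14, 15, 16, 3, 12] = (0 18 12 8 13 1 11 10 5 17 3 4 6)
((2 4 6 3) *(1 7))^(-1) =((1 7)(2 4 6 3))^(-1) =(1 7)(2 3 6 4)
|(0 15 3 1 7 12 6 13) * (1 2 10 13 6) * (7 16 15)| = |(0 7 12 1 16 15 3 2 10 13)| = 10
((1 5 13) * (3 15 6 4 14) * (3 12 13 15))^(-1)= (1 13 12 14 4 6 15 5)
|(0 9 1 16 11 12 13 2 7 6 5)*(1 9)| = 10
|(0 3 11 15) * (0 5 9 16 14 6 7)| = |(0 3 11 15 5 9 16 14 6 7)| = 10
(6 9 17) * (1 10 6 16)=(1 10 6 9 17 16)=[0, 10, 2, 3, 4, 5, 9, 7, 8, 17, 6, 11, 12, 13, 14, 15, 1, 16]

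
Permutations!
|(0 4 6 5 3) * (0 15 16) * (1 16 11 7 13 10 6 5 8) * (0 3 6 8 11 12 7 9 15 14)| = |(0 4 5 6 11 9 15 12 7 13 10 8 1 16 3 14)| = 16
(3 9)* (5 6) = (3 9)(5 6) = [0, 1, 2, 9, 4, 6, 5, 7, 8, 3]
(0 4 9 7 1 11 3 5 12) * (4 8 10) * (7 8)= (0 7 1 11 3 5 12)(4 9 8 10)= [7, 11, 2, 5, 9, 12, 6, 1, 10, 8, 4, 3, 0]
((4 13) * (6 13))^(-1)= ((4 6 13))^(-1)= (4 13 6)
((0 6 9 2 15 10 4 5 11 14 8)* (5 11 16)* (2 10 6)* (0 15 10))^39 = (0 9 6 15 8 14 11 4 10 2)(5 16)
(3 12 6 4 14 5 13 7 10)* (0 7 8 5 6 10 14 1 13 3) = [7, 13, 2, 12, 1, 3, 4, 14, 5, 9, 0, 11, 10, 8, 6] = (0 7 14 6 4 1 13 8 5 3 12 10)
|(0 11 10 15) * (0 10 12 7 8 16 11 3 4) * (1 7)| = 6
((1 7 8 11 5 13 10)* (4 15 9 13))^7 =(1 9 5 7 13 4 8 10 15 11) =((1 7 8 11 5 4 15 9 13 10))^7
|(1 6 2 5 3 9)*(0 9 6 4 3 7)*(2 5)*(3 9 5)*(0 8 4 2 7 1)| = 8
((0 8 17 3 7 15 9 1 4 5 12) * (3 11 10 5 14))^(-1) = ((0 8 17 11 10 5 12)(1 4 14 3 7 15 9))^(-1) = (0 12 5 10 11 17 8)(1 9 15 7 3 14 4)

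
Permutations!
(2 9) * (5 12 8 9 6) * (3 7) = (2 6 5 12 8 9)(3 7) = [0, 1, 6, 7, 4, 12, 5, 3, 9, 2, 10, 11, 8]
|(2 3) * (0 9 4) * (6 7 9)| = 10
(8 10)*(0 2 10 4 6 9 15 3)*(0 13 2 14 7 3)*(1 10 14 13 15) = (0 13 2 14 7 3 15)(1 10 8 4 6 9) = [13, 10, 14, 15, 6, 5, 9, 3, 4, 1, 8, 11, 12, 2, 7, 0]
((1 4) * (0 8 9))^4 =(0 8 9)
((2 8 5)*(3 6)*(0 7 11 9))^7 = ((0 7 11 9)(2 8 5)(3 6))^7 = (0 9 11 7)(2 8 5)(3 6)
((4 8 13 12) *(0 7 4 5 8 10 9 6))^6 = (5 13)(8 12)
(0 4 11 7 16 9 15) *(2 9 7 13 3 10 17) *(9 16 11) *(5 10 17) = [4, 1, 16, 17, 9, 10, 6, 11, 8, 15, 5, 13, 12, 3, 14, 0, 7, 2] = (0 4 9 15)(2 16 7 11 13 3 17)(5 10)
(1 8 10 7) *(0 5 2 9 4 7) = (0 5 2 9 4 7 1 8 10) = [5, 8, 9, 3, 7, 2, 6, 1, 10, 4, 0]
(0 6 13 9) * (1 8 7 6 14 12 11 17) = [14, 8, 2, 3, 4, 5, 13, 6, 7, 0, 10, 17, 11, 9, 12, 15, 16, 1] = (0 14 12 11 17 1 8 7 6 13 9)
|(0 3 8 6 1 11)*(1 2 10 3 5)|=20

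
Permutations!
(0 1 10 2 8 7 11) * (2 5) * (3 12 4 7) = (0 1 10 5 2 8 3 12 4 7 11) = [1, 10, 8, 12, 7, 2, 6, 11, 3, 9, 5, 0, 4]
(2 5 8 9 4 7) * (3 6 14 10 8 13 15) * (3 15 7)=(15)(2 5 13 7)(3 6 14 10 8 9 4)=[0, 1, 5, 6, 3, 13, 14, 2, 9, 4, 8, 11, 12, 7, 10, 15]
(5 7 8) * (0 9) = [9, 1, 2, 3, 4, 7, 6, 8, 5, 0] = (0 9)(5 7 8)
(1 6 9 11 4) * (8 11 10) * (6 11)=(1 11 4)(6 9 10 8)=[0, 11, 2, 3, 1, 5, 9, 7, 6, 10, 8, 4]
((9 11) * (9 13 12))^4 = ((9 11 13 12))^4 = (13)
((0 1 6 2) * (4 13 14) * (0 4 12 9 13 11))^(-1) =(0 11 4 2 6 1)(9 12 14 13)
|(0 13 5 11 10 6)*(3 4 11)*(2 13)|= |(0 2 13 5 3 4 11 10 6)|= 9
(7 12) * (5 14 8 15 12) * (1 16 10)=[0, 16, 2, 3, 4, 14, 6, 5, 15, 9, 1, 11, 7, 13, 8, 12, 10]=(1 16 10)(5 14 8 15 12 7)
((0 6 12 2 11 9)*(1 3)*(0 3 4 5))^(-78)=(0 12 11 3 4)(1 5 6 2 9)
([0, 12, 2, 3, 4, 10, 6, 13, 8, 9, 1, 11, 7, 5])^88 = (1 5 7)(10 13 12)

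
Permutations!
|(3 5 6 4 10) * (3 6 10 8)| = |(3 5 10 6 4 8)| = 6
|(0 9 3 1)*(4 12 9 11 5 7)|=9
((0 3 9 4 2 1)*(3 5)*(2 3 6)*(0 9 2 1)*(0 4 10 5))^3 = ((1 9 10 5 6)(2 4 3))^3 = (1 5 9 6 10)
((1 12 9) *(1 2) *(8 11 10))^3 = ((1 12 9 2)(8 11 10))^3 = (1 2 9 12)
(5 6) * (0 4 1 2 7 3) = (0 4 1 2 7 3)(5 6) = [4, 2, 7, 0, 1, 6, 5, 3]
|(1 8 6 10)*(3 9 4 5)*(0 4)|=|(0 4 5 3 9)(1 8 6 10)|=20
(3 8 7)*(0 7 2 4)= (0 7 3 8 2 4)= [7, 1, 4, 8, 0, 5, 6, 3, 2]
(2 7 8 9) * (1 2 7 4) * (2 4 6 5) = (1 4)(2 6 5)(7 8 9) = [0, 4, 6, 3, 1, 2, 5, 8, 9, 7]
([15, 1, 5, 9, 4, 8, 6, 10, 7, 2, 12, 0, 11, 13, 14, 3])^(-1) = (0 11 12 10 7 8 5 2 9 3 15)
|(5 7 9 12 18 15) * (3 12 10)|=8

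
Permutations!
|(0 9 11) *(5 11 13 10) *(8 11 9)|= |(0 8 11)(5 9 13 10)|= 12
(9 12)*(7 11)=[0, 1, 2, 3, 4, 5, 6, 11, 8, 12, 10, 7, 9]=(7 11)(9 12)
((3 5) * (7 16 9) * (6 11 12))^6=(16)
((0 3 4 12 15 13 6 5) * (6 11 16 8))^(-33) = (16)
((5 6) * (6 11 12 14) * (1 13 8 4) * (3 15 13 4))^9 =(1 4)(3 15 13 8)(5 6 14 12 11) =((1 4)(3 15 13 8)(5 11 12 14 6))^9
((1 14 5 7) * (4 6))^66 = (1 5)(7 14)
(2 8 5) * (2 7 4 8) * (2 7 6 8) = (2 7 4)(5 6 8) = [0, 1, 7, 3, 2, 6, 8, 4, 5]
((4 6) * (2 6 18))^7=((2 6 4 18))^7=(2 18 4 6)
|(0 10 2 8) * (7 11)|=|(0 10 2 8)(7 11)|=4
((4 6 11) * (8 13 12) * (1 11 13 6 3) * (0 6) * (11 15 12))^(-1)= (0 8 12 15 1 3 4 11 13 6)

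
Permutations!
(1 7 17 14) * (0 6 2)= [6, 7, 0, 3, 4, 5, 2, 17, 8, 9, 10, 11, 12, 13, 1, 15, 16, 14]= (0 6 2)(1 7 17 14)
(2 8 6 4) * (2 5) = (2 8 6 4 5) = [0, 1, 8, 3, 5, 2, 4, 7, 6]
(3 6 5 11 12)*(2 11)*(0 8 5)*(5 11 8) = (0 5 2 8 11 12 3 6) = [5, 1, 8, 6, 4, 2, 0, 7, 11, 9, 10, 12, 3]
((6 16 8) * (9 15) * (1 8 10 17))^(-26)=(1 10 6)(8 17 16)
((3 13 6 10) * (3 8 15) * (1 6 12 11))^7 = (1 12 3 8 6 11 13 15 10)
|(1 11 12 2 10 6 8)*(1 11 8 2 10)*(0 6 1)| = |(0 6 2)(1 8 11 12 10)| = 15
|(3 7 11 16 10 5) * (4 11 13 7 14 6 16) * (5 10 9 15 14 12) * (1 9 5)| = 18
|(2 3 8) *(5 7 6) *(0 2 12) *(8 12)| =12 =|(0 2 3 12)(5 7 6)|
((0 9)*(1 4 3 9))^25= (9)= ((0 1 4 3 9))^25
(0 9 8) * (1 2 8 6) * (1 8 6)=(0 9 1 2 6 8)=[9, 2, 6, 3, 4, 5, 8, 7, 0, 1]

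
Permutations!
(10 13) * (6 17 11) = (6 17 11)(10 13) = [0, 1, 2, 3, 4, 5, 17, 7, 8, 9, 13, 6, 12, 10, 14, 15, 16, 11]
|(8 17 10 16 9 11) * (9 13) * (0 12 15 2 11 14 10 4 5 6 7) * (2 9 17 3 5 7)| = 66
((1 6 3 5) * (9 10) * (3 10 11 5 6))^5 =(1 11 10 3 5 9 6)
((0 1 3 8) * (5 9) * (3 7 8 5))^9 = (9)(0 1 7 8) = ((0 1 7 8)(3 5 9))^9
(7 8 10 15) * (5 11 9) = (5 11 9)(7 8 10 15) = [0, 1, 2, 3, 4, 11, 6, 8, 10, 5, 15, 9, 12, 13, 14, 7]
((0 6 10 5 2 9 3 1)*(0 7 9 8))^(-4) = (0 10 2)(5 8 6)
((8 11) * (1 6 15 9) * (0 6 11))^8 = ((0 6 15 9 1 11 8))^8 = (0 6 15 9 1 11 8)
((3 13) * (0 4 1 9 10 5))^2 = ((0 4 1 9 10 5)(3 13))^2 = (13)(0 1 10)(4 9 5)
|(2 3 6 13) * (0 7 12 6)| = |(0 7 12 6 13 2 3)| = 7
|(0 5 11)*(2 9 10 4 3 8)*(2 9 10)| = 6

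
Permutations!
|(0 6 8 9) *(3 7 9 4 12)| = |(0 6 8 4 12 3 7 9)| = 8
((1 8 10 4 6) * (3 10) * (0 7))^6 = ((0 7)(1 8 3 10 4 6))^6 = (10)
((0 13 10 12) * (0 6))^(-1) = ((0 13 10 12 6))^(-1) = (0 6 12 10 13)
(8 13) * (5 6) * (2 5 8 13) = [0, 1, 5, 3, 4, 6, 8, 7, 2, 9, 10, 11, 12, 13] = (13)(2 5 6 8)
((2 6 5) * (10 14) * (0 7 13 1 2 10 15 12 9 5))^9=((0 7 13 1 2 6)(5 10 14 15 12 9))^9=(0 1)(2 7)(5 15)(6 13)(9 14)(10 12)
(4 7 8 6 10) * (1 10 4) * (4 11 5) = (1 10)(4 7 8 6 11 5) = [0, 10, 2, 3, 7, 4, 11, 8, 6, 9, 1, 5]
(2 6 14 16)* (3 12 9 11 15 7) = [0, 1, 6, 12, 4, 5, 14, 3, 8, 11, 10, 15, 9, 13, 16, 7, 2] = (2 6 14 16)(3 12 9 11 15 7)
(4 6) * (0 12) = (0 12)(4 6) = [12, 1, 2, 3, 6, 5, 4, 7, 8, 9, 10, 11, 0]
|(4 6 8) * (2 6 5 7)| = |(2 6 8 4 5 7)| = 6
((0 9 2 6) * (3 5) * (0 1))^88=(0 6 9 1 2)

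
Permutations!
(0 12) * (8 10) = (0 12)(8 10) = [12, 1, 2, 3, 4, 5, 6, 7, 10, 9, 8, 11, 0]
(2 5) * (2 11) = [0, 1, 5, 3, 4, 11, 6, 7, 8, 9, 10, 2] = (2 5 11)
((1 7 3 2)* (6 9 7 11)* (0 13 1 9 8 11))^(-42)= (13)(2 7)(3 9)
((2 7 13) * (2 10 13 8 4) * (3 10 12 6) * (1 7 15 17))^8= ((1 7 8 4 2 15 17)(3 10 13 12 6))^8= (1 7 8 4 2 15 17)(3 12 10 6 13)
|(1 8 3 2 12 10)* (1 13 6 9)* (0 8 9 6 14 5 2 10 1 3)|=|(0 8)(1 9 3 10 13 14 5 2 12)|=18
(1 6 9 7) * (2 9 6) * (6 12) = [0, 2, 9, 3, 4, 5, 12, 1, 8, 7, 10, 11, 6] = (1 2 9 7)(6 12)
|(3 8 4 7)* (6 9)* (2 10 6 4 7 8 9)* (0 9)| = 6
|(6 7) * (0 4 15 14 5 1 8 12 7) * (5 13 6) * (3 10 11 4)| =45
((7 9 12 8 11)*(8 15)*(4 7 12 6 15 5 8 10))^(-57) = (4 6)(5 12 11 8)(7 15)(9 10)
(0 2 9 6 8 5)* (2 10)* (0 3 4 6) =(0 10 2 9)(3 4 6 8 5) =[10, 1, 9, 4, 6, 3, 8, 7, 5, 0, 2]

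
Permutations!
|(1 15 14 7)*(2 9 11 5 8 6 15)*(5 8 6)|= |(1 2 9 11 8 5 6 15 14 7)|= 10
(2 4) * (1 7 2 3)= [0, 7, 4, 1, 3, 5, 6, 2]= (1 7 2 4 3)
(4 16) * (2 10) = (2 10)(4 16) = [0, 1, 10, 3, 16, 5, 6, 7, 8, 9, 2, 11, 12, 13, 14, 15, 4]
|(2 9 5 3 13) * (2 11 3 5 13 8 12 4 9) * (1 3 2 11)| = |(1 3 8 12 4 9 13)(2 11)| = 14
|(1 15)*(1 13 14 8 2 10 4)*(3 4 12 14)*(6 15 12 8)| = 24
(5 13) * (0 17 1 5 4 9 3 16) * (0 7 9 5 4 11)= (0 17 1 4 5 13 11)(3 16 7 9)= [17, 4, 2, 16, 5, 13, 6, 9, 8, 3, 10, 0, 12, 11, 14, 15, 7, 1]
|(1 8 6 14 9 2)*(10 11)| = 6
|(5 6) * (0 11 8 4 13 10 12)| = |(0 11 8 4 13 10 12)(5 6)| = 14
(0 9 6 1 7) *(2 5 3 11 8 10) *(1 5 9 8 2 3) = (0 8 10 3 11 2 9 6 5 1 7) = [8, 7, 9, 11, 4, 1, 5, 0, 10, 6, 3, 2]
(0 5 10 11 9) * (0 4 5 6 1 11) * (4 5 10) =(0 6 1 11 9 5 4 10) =[6, 11, 2, 3, 10, 4, 1, 7, 8, 5, 0, 9]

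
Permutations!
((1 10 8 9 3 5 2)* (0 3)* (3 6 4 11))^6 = (0 2 6 1 4 10 11 8 3 9 5)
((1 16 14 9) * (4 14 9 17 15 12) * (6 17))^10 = (1 16 9)(4 15 6)(12 17 14)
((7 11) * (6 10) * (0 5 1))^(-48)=(11)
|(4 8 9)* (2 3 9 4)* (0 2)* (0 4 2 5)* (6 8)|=6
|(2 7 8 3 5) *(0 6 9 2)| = |(0 6 9 2 7 8 3 5)| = 8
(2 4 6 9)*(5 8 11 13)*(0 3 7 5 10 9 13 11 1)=[3, 0, 4, 7, 6, 8, 13, 5, 1, 2, 9, 11, 12, 10]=(0 3 7 5 8 1)(2 4 6 13 10 9)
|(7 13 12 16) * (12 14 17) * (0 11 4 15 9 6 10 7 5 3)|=15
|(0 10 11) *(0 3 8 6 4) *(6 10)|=|(0 6 4)(3 8 10 11)|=12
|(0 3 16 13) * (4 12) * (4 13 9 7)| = 8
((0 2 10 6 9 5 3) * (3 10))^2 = ((0 2 3)(5 10 6 9))^2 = (0 3 2)(5 6)(9 10)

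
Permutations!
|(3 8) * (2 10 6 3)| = |(2 10 6 3 8)| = 5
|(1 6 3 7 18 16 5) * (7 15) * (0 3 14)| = 10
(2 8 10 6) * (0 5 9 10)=[5, 1, 8, 3, 4, 9, 2, 7, 0, 10, 6]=(0 5 9 10 6 2 8)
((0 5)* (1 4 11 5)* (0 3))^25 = (0 1 4 11 5 3)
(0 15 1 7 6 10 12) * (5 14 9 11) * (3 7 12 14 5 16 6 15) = (0 3 7 15 1 12)(6 10 14 9 11 16) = [3, 12, 2, 7, 4, 5, 10, 15, 8, 11, 14, 16, 0, 13, 9, 1, 6]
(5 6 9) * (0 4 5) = [4, 1, 2, 3, 5, 6, 9, 7, 8, 0] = (0 4 5 6 9)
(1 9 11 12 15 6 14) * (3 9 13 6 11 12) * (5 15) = (1 13 6 14)(3 9 12 5 15 11) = [0, 13, 2, 9, 4, 15, 14, 7, 8, 12, 10, 3, 5, 6, 1, 11]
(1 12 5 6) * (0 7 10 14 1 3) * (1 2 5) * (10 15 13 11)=[7, 12, 5, 0, 4, 6, 3, 15, 8, 9, 14, 10, 1, 11, 2, 13]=(0 7 15 13 11 10 14 2 5 6 3)(1 12)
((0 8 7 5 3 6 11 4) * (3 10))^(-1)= (0 4 11 6 3 10 5 7 8)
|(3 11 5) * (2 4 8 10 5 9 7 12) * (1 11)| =11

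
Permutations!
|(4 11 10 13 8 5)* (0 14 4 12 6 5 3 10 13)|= |(0 14 4 11 13 8 3 10)(5 12 6)|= 24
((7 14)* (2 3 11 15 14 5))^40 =(2 7 15 3 5 14 11)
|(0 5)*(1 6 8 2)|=|(0 5)(1 6 8 2)|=4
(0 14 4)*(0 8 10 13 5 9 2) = (0 14 4 8 10 13 5 9 2) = [14, 1, 0, 3, 8, 9, 6, 7, 10, 2, 13, 11, 12, 5, 4]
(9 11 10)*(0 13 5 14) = [13, 1, 2, 3, 4, 14, 6, 7, 8, 11, 9, 10, 12, 5, 0] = (0 13 5 14)(9 11 10)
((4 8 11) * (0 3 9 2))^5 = (0 3 9 2)(4 11 8)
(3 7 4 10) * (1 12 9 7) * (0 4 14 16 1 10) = (0 4)(1 12 9 7 14 16)(3 10) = [4, 12, 2, 10, 0, 5, 6, 14, 8, 7, 3, 11, 9, 13, 16, 15, 1]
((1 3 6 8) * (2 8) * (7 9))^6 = ((1 3 6 2 8)(7 9))^6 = (9)(1 3 6 2 8)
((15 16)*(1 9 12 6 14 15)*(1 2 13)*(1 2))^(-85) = ((1 9 12 6 14 15 16)(2 13))^(-85) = (1 16 15 14 6 12 9)(2 13)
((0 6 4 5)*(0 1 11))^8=(0 4 1)(5 11 6)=((0 6 4 5 1 11))^8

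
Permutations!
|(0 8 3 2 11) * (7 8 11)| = |(0 11)(2 7 8 3)| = 4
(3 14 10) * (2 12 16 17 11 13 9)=(2 12 16 17 11 13 9)(3 14 10)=[0, 1, 12, 14, 4, 5, 6, 7, 8, 2, 3, 13, 16, 9, 10, 15, 17, 11]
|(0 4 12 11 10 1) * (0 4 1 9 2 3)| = 9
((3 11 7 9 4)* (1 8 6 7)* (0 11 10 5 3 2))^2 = (0 1 6 9 2 11 8 7 4)(3 5 10)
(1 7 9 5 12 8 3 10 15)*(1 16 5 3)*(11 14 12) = [0, 7, 2, 10, 4, 11, 6, 9, 1, 3, 15, 14, 8, 13, 12, 16, 5] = (1 7 9 3 10 15 16 5 11 14 12 8)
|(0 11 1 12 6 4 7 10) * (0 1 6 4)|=|(0 11 6)(1 12 4 7 10)|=15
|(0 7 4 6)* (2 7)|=5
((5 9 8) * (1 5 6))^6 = ((1 5 9 8 6))^6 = (1 5 9 8 6)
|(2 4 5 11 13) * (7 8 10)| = 15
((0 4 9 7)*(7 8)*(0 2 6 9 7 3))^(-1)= (0 3 8 9 6 2 7 4)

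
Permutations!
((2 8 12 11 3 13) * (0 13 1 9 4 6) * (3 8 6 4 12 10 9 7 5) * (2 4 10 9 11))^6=(0 9 4 2 11)(1 5)(3 7)(6 8 13 12 10)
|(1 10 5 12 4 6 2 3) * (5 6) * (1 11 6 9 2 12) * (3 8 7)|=|(1 10 9 2 8 7 3 11 6 12 4 5)|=12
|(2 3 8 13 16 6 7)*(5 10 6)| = |(2 3 8 13 16 5 10 6 7)| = 9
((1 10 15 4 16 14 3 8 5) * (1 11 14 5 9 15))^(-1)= (1 10)(3 14 11 5 16 4 15 9 8)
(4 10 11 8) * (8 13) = (4 10 11 13 8) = [0, 1, 2, 3, 10, 5, 6, 7, 4, 9, 11, 13, 12, 8]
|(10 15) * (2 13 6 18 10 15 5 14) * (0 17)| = |(0 17)(2 13 6 18 10 5 14)| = 14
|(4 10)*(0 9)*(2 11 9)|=|(0 2 11 9)(4 10)|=4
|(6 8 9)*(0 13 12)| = 3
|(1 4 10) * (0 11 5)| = 3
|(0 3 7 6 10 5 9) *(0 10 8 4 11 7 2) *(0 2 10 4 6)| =8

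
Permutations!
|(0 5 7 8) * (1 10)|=|(0 5 7 8)(1 10)|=4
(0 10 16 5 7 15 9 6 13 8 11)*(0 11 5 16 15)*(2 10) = (16)(0 2 10 15 9 6 13 8 5 7) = [2, 1, 10, 3, 4, 7, 13, 0, 5, 6, 15, 11, 12, 8, 14, 9, 16]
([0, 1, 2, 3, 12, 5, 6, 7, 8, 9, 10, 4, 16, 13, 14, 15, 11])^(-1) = [0, 1, 2, 3, 11, 5, 6, 7, 8, 9, 10, 16, 4, 13, 14, 15, 12]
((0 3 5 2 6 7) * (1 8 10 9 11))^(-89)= (0 3 5 2 6 7)(1 8 10 9 11)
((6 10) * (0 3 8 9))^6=(10)(0 8)(3 9)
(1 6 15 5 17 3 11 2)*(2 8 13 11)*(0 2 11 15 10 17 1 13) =(0 2 13 15 5 1 6 10 17 3 11 8) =[2, 6, 13, 11, 4, 1, 10, 7, 0, 9, 17, 8, 12, 15, 14, 5, 16, 3]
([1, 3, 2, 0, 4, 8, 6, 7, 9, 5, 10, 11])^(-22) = (11)(0 3 1)(5 9 8)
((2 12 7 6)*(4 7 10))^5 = ((2 12 10 4 7 6))^5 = (2 6 7 4 10 12)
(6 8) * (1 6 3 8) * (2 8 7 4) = (1 6)(2 8 3 7 4) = [0, 6, 8, 7, 2, 5, 1, 4, 3]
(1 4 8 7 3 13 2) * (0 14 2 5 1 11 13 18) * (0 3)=[14, 4, 11, 18, 8, 1, 6, 0, 7, 9, 10, 13, 12, 5, 2, 15, 16, 17, 3]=(0 14 2 11 13 5 1 4 8 7)(3 18)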